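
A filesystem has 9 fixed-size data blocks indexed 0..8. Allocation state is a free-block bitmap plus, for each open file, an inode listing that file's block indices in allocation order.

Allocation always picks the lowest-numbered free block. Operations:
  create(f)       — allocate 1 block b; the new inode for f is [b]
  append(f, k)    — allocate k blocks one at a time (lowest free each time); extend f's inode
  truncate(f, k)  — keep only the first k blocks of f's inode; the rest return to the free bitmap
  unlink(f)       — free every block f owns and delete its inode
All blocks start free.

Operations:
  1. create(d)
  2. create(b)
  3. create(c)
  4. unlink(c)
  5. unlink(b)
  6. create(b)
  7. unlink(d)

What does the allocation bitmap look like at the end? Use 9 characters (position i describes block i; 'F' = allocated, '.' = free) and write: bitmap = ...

after create(d) → d:[0]  free=[F........]
after create(b) → b:[1], d:[0]  free=[FF.......]
after create(c) → b:[1], c:[2], d:[0]  free=[FFF......]
after unlink(c) → b:[1], d:[0]  free=[FF.......]
after unlink(b) → d:[0]  free=[F........]
after create(b) → b:[1], d:[0]  free=[FF.......]
after unlink(d) → b:[1]  free=[.F.......]

bitmap = .F.......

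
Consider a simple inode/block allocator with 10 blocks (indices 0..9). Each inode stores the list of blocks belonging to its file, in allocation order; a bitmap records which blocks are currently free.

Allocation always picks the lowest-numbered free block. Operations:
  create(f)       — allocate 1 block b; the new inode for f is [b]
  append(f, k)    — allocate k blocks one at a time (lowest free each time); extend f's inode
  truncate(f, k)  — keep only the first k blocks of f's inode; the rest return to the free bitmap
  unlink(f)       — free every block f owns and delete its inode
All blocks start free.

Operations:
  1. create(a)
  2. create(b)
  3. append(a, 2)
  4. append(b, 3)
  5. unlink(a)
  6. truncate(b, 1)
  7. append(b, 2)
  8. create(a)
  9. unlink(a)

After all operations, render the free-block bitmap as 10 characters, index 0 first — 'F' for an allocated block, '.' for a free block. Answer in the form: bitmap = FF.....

[1] create(a) — a=0 (map F.........)
[2] create(b) — a=0 b=1 (map FF........)
[3] append(a, 2) — a=0,2,3 b=1 (map FFFF......)
[4] append(b, 3) — a=0,2,3 b=1,4,5,6 (map FFFFFFF...)
[5] unlink(a) — b=1,4,5,6 (map .F..FFF...)
[6] truncate(b, 1) — b=1 (map .F........)
[7] append(b, 2) — b=1,0,2 (map FFF.......)
[8] create(a) — a=3 b=1,0,2 (map FFFF......)
[9] unlink(a) — b=1,0,2 (map FFF.......)

bitmap = FFF.......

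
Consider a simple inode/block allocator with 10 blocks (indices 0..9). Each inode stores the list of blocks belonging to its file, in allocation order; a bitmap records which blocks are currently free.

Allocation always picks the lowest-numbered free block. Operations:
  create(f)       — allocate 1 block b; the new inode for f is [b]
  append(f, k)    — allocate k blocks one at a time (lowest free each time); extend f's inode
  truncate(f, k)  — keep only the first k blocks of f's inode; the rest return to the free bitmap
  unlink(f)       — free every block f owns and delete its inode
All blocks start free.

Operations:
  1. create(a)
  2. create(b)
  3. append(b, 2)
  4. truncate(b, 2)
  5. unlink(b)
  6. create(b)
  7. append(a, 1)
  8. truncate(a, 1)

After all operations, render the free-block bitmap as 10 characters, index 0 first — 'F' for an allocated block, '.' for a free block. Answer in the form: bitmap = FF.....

[1] create(a) — a=0 (map F.........)
[2] create(b) — a=0 b=1 (map FF........)
[3] append(b, 2) — a=0 b=1,2,3 (map FFFF......)
[4] truncate(b, 2) — a=0 b=1,2 (map FFF.......)
[5] unlink(b) — a=0 (map F.........)
[6] create(b) — a=0 b=1 (map FF........)
[7] append(a, 1) — a=0,2 b=1 (map FFF.......)
[8] truncate(a, 1) — a=0 b=1 (map FF........)

bitmap = FF........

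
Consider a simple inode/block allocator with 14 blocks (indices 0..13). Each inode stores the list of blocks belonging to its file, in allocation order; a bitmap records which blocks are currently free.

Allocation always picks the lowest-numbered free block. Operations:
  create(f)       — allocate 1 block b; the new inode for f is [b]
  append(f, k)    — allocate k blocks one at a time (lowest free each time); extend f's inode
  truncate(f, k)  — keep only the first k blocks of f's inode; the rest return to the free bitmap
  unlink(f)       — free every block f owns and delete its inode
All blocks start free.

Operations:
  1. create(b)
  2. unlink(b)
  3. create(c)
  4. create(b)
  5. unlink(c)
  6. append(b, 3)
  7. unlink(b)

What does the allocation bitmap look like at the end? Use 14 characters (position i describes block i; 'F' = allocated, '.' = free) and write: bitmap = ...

  1. create(b)  ⇒  F.............  {b→[0]}
  2. unlink(b)  ⇒  ..............  {}
  3. create(c)  ⇒  F.............  {c→[0]}
  4. create(b)  ⇒  FF............  {b→[1]; c→[0]}
  5. unlink(c)  ⇒  .F............  {b→[1]}
  6. append(b, 3)  ⇒  FFFF..........  {b→[1, 0, 2, 3]}
  7. unlink(b)  ⇒  ..............  {}

bitmap = ..............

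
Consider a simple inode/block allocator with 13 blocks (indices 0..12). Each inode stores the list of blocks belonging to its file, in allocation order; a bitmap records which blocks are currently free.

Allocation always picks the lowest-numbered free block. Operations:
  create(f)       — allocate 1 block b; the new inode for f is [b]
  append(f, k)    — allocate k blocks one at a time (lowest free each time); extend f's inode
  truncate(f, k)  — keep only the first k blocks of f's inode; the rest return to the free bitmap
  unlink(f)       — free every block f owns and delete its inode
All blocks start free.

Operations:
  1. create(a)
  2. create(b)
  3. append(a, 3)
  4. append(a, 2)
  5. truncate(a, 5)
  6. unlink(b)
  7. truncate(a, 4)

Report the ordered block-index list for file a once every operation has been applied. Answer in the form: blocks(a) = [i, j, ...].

  1. create(a)  ⇒  F............  {a→[0]}
  2. create(b)  ⇒  FF...........  {a→[0]; b→[1]}
  3. append(a, 3)  ⇒  FFFFF........  {a→[0, 2, 3, 4]; b→[1]}
  4. append(a, 2)  ⇒  FFFFFFF......  {a→[0, 2, 3, 4, 5, 6]; b→[1]}
  5. truncate(a, 5)  ⇒  FFFFFF.......  {a→[0, 2, 3, 4, 5]; b→[1]}
  6. unlink(b)  ⇒  F.FFFF.......  {a→[0, 2, 3, 4, 5]}
  7. truncate(a, 4)  ⇒  F.FFF........  {a→[0, 2, 3, 4]}

blocks(a) = [0, 2, 3, 4]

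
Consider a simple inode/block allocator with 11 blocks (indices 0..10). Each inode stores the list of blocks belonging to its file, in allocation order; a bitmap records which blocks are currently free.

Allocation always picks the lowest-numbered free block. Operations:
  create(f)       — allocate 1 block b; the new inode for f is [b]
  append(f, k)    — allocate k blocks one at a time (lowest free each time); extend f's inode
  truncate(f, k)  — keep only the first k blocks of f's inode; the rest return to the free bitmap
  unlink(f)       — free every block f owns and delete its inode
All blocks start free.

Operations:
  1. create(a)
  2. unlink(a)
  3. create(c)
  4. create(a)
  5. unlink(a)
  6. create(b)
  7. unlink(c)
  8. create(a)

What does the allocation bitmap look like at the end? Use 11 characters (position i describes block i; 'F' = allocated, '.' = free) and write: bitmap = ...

create(a): bitmap=F.......... | a=[0]
unlink(a): bitmap=........... | 
create(c): bitmap=F.......... | c=[0]
create(a): bitmap=FF......... | a=[1] c=[0]
unlink(a): bitmap=F.......... | c=[0]
create(b): bitmap=FF......... | b=[1] c=[0]
unlink(c): bitmap=.F......... | b=[1]
create(a): bitmap=FF......... | a=[0] b=[1]

bitmap = FF.........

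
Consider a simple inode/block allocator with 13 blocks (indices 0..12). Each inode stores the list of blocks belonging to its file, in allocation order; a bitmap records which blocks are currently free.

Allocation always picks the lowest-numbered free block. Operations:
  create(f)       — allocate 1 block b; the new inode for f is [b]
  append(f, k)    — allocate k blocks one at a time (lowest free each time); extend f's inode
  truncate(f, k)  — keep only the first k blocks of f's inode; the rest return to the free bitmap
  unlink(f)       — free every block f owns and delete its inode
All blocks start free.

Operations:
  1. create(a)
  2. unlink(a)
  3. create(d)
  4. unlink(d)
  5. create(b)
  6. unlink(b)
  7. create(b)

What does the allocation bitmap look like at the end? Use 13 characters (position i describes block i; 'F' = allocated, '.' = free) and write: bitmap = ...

after create(a) → a:[0]  free=[F............]
after unlink(a) →   free=[.............]
after create(d) → d:[0]  free=[F............]
after unlink(d) →   free=[.............]
after create(b) → b:[0]  free=[F............]
after unlink(b) →   free=[.............]
after create(b) → b:[0]  free=[F............]

bitmap = F............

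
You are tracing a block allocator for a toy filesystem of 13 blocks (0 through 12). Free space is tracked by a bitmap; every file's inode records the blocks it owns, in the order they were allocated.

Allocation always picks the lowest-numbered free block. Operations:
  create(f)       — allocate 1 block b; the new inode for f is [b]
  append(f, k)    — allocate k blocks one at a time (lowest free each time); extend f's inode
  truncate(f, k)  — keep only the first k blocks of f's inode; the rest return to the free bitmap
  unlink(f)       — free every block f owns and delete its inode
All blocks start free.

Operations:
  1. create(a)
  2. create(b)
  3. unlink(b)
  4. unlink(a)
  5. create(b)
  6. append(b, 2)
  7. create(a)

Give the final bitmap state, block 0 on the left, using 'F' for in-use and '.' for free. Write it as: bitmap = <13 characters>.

bitmap = FFFF.........

[1] create(a) — a=0 (map F............)
[2] create(b) — a=0 b=1 (map FF...........)
[3] unlink(b) — a=0 (map F............)
[4] unlink(a) —  (map .............)
[5] create(b) — b=0 (map F............)
[6] append(b, 2) — b=0,1,2 (map FFF..........)
[7] create(a) — a=3 b=0,1,2 (map FFFF.........)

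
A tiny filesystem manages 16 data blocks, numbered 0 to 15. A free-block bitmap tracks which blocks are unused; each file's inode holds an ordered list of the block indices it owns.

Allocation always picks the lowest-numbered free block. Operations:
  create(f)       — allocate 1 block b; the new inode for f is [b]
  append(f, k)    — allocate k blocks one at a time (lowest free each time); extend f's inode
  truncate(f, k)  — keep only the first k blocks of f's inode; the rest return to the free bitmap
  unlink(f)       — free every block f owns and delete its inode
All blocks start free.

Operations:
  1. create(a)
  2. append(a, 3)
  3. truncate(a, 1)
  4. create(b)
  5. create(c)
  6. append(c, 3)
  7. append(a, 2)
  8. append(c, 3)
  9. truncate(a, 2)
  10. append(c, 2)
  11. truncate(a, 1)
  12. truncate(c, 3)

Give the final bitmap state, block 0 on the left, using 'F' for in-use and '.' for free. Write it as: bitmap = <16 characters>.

bitmap = FFFFF...........

[1] create(a) — a=0 (map F...............)
[2] append(a, 3) — a=0,1,2,3 (map FFFF............)
[3] truncate(a, 1) — a=0 (map F...............)
[4] create(b) — a=0 b=1 (map FF..............)
[5] create(c) — a=0 b=1 c=2 (map FFF.............)
[6] append(c, 3) — a=0 b=1 c=2,3,4,5 (map FFFFFF..........)
[7] append(a, 2) — a=0,6,7 b=1 c=2,3,4,5 (map FFFFFFFF........)
[8] append(c, 3) — a=0,6,7 b=1 c=2,3,4,5,8,9,10 (map FFFFFFFFFFF.....)
[9] truncate(a, 2) — a=0,6 b=1 c=2,3,4,5,8,9,10 (map FFFFFFF.FFF.....)
[10] append(c, 2) — a=0,6 b=1 c=2,3,4,5,8,9,10,7,11 (map FFFFFFFFFFFF....)
[11] truncate(a, 1) — a=0 b=1 c=2,3,4,5,8,9,10,7,11 (map FFFFFF.FFFFF....)
[12] truncate(c, 3) — a=0 b=1 c=2,3,4 (map FFFFF...........)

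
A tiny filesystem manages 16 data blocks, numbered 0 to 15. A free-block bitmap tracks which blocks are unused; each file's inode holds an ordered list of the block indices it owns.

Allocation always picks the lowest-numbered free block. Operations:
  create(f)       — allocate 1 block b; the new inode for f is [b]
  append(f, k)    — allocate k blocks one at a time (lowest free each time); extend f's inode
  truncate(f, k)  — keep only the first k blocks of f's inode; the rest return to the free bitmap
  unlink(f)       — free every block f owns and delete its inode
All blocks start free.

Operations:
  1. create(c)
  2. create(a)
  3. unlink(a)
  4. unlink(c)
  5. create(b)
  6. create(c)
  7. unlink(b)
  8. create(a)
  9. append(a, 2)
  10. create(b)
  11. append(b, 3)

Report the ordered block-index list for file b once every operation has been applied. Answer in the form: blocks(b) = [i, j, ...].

blocks(b) = [4, 5, 6, 7]

  1. create(c)  ⇒  F...............  {c→[0]}
  2. create(a)  ⇒  FF..............  {a→[1]; c→[0]}
  3. unlink(a)  ⇒  F...............  {c→[0]}
  4. unlink(c)  ⇒  ................  {}
  5. create(b)  ⇒  F...............  {b→[0]}
  6. create(c)  ⇒  FF..............  {b→[0]; c→[1]}
  7. unlink(b)  ⇒  .F..............  {c→[1]}
  8. create(a)  ⇒  FF..............  {a→[0]; c→[1]}
  9. append(a, 2)  ⇒  FFFF............  {a→[0, 2, 3]; c→[1]}
  10. create(b)  ⇒  FFFFF...........  {a→[0, 2, 3]; b→[4]; c→[1]}
  11. append(b, 3)  ⇒  FFFFFFFF........  {a→[0, 2, 3]; b→[4, 5, 6, 7]; c→[1]}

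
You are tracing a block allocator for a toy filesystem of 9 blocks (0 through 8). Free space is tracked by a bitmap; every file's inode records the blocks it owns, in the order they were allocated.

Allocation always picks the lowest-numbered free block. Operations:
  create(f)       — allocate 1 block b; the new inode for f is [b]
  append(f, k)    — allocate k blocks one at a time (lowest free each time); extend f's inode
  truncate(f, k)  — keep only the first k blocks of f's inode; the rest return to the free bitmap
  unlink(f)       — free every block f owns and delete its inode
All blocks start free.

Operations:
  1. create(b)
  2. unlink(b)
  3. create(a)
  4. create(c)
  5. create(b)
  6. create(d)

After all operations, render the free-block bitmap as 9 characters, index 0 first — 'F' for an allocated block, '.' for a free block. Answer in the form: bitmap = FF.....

[1] create(b) — b=0 (map F........)
[2] unlink(b) —  (map .........)
[3] create(a) — a=0 (map F........)
[4] create(c) — a=0 c=1 (map FF.......)
[5] create(b) — a=0 b=2 c=1 (map FFF......)
[6] create(d) — a=0 b=2 c=1 d=3 (map FFFF.....)

bitmap = FFFF.....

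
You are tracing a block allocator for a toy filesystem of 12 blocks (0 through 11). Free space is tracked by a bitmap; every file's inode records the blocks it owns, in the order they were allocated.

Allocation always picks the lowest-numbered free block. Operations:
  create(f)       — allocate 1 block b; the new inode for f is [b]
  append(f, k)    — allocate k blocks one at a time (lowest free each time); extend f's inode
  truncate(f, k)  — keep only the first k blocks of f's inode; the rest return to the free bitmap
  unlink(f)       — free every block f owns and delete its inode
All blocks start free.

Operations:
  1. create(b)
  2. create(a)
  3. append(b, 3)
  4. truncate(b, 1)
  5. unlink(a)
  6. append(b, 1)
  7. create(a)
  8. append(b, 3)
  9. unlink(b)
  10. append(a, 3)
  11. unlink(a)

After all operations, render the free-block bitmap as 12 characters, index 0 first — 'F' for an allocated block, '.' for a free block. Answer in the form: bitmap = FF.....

bitmap = ............

  1. create(b)  ⇒  F...........  {b→[0]}
  2. create(a)  ⇒  FF..........  {a→[1]; b→[0]}
  3. append(b, 3)  ⇒  FFFFF.......  {a→[1]; b→[0, 2, 3, 4]}
  4. truncate(b, 1)  ⇒  FF..........  {a→[1]; b→[0]}
  5. unlink(a)  ⇒  F...........  {b→[0]}
  6. append(b, 1)  ⇒  FF..........  {b→[0, 1]}
  7. create(a)  ⇒  FFF.........  {a→[2]; b→[0, 1]}
  8. append(b, 3)  ⇒  FFFFFF......  {a→[2]; b→[0, 1, 3, 4, 5]}
  9. unlink(b)  ⇒  ..F.........  {a→[2]}
  10. append(a, 3)  ⇒  FFFF........  {a→[2, 0, 1, 3]}
  11. unlink(a)  ⇒  ............  {}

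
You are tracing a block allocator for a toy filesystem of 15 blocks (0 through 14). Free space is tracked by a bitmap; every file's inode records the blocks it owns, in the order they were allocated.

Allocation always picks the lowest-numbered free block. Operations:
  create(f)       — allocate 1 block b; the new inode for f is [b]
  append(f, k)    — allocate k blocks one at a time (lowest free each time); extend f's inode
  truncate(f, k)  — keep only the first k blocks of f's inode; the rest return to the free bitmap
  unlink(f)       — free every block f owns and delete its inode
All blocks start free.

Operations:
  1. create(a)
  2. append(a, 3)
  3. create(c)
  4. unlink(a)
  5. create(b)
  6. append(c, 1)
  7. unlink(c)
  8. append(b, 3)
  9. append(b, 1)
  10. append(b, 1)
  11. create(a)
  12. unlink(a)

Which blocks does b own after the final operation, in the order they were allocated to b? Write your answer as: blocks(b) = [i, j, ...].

blocks(b) = [0, 1, 2, 3, 4, 5]

create(a): bitmap=F.............. | a=[0]
append(a, 3): bitmap=FFFF........... | a=[0, 1, 2, 3]
create(c): bitmap=FFFFF.......... | a=[0, 1, 2, 3] c=[4]
unlink(a): bitmap=....F.......... | c=[4]
create(b): bitmap=F...F.......... | b=[0] c=[4]
append(c, 1): bitmap=FF..F.......... | b=[0] c=[4, 1]
unlink(c): bitmap=F.............. | b=[0]
append(b, 3): bitmap=FFFF........... | b=[0, 1, 2, 3]
append(b, 1): bitmap=FFFFF.......... | b=[0, 1, 2, 3, 4]
append(b, 1): bitmap=FFFFFF......... | b=[0, 1, 2, 3, 4, 5]
create(a): bitmap=FFFFFFF........ | a=[6] b=[0, 1, 2, 3, 4, 5]
unlink(a): bitmap=FFFFFF......... | b=[0, 1, 2, 3, 4, 5]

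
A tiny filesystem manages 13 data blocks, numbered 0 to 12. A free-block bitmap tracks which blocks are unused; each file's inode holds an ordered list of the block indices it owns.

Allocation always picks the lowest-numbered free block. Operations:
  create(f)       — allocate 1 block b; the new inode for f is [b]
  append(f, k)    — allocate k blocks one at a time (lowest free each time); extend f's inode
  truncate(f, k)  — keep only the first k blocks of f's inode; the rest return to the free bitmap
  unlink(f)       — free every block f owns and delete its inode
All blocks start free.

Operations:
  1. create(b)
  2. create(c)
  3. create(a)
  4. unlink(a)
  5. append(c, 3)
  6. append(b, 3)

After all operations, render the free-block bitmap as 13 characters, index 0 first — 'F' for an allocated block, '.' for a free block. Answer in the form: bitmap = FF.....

bitmap = FFFFFFFF.....

[1] create(b) — b=0 (map F............)
[2] create(c) — b=0 c=1 (map FF...........)
[3] create(a) — a=2 b=0 c=1 (map FFF..........)
[4] unlink(a) — b=0 c=1 (map FF...........)
[5] append(c, 3) — b=0 c=1,2,3,4 (map FFFFF........)
[6] append(b, 3) — b=0,5,6,7 c=1,2,3,4 (map FFFFFFFF.....)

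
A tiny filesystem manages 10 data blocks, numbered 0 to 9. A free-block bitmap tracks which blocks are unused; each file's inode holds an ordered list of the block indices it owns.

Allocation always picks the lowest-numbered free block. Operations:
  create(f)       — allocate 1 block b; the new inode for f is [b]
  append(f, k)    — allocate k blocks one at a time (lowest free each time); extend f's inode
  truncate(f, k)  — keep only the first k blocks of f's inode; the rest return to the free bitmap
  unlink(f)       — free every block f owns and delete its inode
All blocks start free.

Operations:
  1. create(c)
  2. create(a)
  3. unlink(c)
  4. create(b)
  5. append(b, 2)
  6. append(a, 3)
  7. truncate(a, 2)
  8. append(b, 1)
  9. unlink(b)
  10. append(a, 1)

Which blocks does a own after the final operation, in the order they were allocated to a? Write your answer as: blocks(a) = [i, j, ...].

blocks(a) = [1, 4, 0]

  1. create(c)  ⇒  F.........  {c→[0]}
  2. create(a)  ⇒  FF........  {a→[1]; c→[0]}
  3. unlink(c)  ⇒  .F........  {a→[1]}
  4. create(b)  ⇒  FF........  {a→[1]; b→[0]}
  5. append(b, 2)  ⇒  FFFF......  {a→[1]; b→[0, 2, 3]}
  6. append(a, 3)  ⇒  FFFFFFF...  {a→[1, 4, 5, 6]; b→[0, 2, 3]}
  7. truncate(a, 2)  ⇒  FFFFF.....  {a→[1, 4]; b→[0, 2, 3]}
  8. append(b, 1)  ⇒  FFFFFF....  {a→[1, 4]; b→[0, 2, 3, 5]}
  9. unlink(b)  ⇒  .F..F.....  {a→[1, 4]}
  10. append(a, 1)  ⇒  FF..F.....  {a→[1, 4, 0]}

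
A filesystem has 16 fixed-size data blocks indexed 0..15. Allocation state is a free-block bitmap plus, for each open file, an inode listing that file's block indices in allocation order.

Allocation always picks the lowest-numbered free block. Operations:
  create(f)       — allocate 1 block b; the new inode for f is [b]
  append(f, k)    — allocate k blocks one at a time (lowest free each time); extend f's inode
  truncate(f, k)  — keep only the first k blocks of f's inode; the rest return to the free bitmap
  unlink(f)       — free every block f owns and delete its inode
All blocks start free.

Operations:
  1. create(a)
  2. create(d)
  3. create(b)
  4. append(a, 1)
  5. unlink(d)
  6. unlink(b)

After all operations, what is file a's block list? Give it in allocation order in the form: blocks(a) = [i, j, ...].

blocks(a) = [0, 3]

create(a): bitmap=F............... | a=[0]
create(d): bitmap=FF.............. | a=[0] d=[1]
create(b): bitmap=FFF............. | a=[0] b=[2] d=[1]
append(a, 1): bitmap=FFFF............ | a=[0, 3] b=[2] d=[1]
unlink(d): bitmap=F.FF............ | a=[0, 3] b=[2]
unlink(b): bitmap=F..F............ | a=[0, 3]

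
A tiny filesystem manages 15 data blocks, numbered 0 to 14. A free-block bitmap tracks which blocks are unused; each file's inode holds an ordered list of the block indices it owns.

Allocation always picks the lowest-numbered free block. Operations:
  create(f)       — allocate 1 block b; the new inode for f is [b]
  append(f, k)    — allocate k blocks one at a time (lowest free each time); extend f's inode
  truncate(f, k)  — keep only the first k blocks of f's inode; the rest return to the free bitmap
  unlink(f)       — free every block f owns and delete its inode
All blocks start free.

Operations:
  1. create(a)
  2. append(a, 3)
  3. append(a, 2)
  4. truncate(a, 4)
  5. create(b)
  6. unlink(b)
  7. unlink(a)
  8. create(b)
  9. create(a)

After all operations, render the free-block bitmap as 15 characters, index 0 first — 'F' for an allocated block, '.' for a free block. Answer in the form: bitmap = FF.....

bitmap = FF.............

  1. create(a)  ⇒  F..............  {a→[0]}
  2. append(a, 3)  ⇒  FFFF...........  {a→[0, 1, 2, 3]}
  3. append(a, 2)  ⇒  FFFFFF.........  {a→[0, 1, 2, 3, 4, 5]}
  4. truncate(a, 4)  ⇒  FFFF...........  {a→[0, 1, 2, 3]}
  5. create(b)  ⇒  FFFFF..........  {a→[0, 1, 2, 3]; b→[4]}
  6. unlink(b)  ⇒  FFFF...........  {a→[0, 1, 2, 3]}
  7. unlink(a)  ⇒  ...............  {}
  8. create(b)  ⇒  F..............  {b→[0]}
  9. create(a)  ⇒  FF.............  {a→[1]; b→[0]}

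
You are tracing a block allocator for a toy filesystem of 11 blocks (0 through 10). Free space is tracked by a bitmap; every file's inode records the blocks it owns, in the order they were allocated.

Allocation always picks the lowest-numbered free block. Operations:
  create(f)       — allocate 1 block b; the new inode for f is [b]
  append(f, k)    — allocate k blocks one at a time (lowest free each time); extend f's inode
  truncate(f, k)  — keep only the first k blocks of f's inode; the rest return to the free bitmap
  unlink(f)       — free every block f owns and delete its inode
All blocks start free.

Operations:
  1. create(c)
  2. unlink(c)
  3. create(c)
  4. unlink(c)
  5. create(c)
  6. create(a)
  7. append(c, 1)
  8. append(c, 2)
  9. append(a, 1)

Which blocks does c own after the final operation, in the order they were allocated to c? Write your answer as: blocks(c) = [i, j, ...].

[1] create(c) — c=0 (map F..........)
[2] unlink(c) —  (map ...........)
[3] create(c) — c=0 (map F..........)
[4] unlink(c) —  (map ...........)
[5] create(c) — c=0 (map F..........)
[6] create(a) — a=1 c=0 (map FF.........)
[7] append(c, 1) — a=1 c=0,2 (map FFF........)
[8] append(c, 2) — a=1 c=0,2,3,4 (map FFFFF......)
[9] append(a, 1) — a=1,5 c=0,2,3,4 (map FFFFFF.....)

blocks(c) = [0, 2, 3, 4]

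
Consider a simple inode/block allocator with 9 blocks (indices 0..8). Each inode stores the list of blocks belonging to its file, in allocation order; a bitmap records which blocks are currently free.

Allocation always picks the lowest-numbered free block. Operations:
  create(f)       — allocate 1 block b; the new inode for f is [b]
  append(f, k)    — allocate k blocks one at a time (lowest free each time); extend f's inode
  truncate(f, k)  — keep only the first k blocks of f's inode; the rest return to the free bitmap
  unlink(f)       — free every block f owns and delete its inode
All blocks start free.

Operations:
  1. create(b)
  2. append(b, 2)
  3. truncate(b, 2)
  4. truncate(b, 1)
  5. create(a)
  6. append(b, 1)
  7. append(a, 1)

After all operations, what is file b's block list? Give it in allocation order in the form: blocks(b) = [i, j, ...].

blocks(b) = [0, 2]

after create(b) → b:[0]  free=[F........]
after append(b, 2) → b:[0, 1, 2]  free=[FFF......]
after truncate(b, 2) → b:[0, 1]  free=[FF.......]
after truncate(b, 1) → b:[0]  free=[F........]
after create(a) → a:[1], b:[0]  free=[FF.......]
after append(b, 1) → a:[1], b:[0, 2]  free=[FFF......]
after append(a, 1) → a:[1, 3], b:[0, 2]  free=[FFFF.....]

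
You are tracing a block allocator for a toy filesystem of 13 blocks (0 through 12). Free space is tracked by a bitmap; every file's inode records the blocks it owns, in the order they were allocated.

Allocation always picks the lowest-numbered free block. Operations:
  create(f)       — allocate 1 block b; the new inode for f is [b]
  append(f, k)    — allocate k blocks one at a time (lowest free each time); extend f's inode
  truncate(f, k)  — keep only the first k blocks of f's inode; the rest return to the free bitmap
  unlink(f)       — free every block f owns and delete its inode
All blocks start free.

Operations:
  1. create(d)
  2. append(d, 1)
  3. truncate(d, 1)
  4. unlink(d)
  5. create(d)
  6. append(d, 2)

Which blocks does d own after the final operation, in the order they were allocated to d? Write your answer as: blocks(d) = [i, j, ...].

create(d): bitmap=F............ | d=[0]
append(d, 1): bitmap=FF........... | d=[0, 1]
truncate(d, 1): bitmap=F............ | d=[0]
unlink(d): bitmap=............. | 
create(d): bitmap=F............ | d=[0]
append(d, 2): bitmap=FFF.......... | d=[0, 1, 2]

blocks(d) = [0, 1, 2]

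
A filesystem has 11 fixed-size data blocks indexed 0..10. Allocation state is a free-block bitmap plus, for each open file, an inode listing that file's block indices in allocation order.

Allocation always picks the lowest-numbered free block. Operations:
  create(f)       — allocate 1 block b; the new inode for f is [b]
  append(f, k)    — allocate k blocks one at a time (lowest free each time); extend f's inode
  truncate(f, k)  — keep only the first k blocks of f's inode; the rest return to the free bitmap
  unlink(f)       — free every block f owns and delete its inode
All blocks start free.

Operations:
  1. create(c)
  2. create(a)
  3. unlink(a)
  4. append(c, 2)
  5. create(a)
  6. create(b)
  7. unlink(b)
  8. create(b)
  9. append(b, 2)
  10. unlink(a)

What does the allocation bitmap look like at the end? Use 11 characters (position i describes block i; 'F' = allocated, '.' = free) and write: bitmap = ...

bitmap = FFF.FFF....

create(c): bitmap=F.......... | c=[0]
create(a): bitmap=FF......... | a=[1] c=[0]
unlink(a): bitmap=F.......... | c=[0]
append(c, 2): bitmap=FFF........ | c=[0, 1, 2]
create(a): bitmap=FFFF....... | a=[3] c=[0, 1, 2]
create(b): bitmap=FFFFF...... | a=[3] b=[4] c=[0, 1, 2]
unlink(b): bitmap=FFFF....... | a=[3] c=[0, 1, 2]
create(b): bitmap=FFFFF...... | a=[3] b=[4] c=[0, 1, 2]
append(b, 2): bitmap=FFFFFFF.... | a=[3] b=[4, 5, 6] c=[0, 1, 2]
unlink(a): bitmap=FFF.FFF.... | b=[4, 5, 6] c=[0, 1, 2]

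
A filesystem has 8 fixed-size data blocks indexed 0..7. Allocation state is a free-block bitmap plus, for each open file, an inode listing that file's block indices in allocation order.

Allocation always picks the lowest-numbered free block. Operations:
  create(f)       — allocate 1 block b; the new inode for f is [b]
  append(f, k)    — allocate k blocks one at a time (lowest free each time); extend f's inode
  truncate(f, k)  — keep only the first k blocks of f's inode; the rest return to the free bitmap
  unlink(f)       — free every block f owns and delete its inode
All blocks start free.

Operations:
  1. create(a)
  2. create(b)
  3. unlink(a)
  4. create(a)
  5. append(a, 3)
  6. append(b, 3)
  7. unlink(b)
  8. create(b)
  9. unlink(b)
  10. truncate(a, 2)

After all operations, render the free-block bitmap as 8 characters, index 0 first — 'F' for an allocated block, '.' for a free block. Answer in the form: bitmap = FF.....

after create(a) → a:[0]  free=[F.......]
after create(b) → a:[0], b:[1]  free=[FF......]
after unlink(a) → b:[1]  free=[.F......]
after create(a) → a:[0], b:[1]  free=[FF......]
after append(a, 3) → a:[0, 2, 3, 4], b:[1]  free=[FFFFF...]
after append(b, 3) → a:[0, 2, 3, 4], b:[1, 5, 6, 7]  free=[FFFFFFFF]
after unlink(b) → a:[0, 2, 3, 4]  free=[F.FFF...]
after create(b) → a:[0, 2, 3, 4], b:[1]  free=[FFFFF...]
after unlink(b) → a:[0, 2, 3, 4]  free=[F.FFF...]
after truncate(a, 2) → a:[0, 2]  free=[F.F.....]

bitmap = F.F.....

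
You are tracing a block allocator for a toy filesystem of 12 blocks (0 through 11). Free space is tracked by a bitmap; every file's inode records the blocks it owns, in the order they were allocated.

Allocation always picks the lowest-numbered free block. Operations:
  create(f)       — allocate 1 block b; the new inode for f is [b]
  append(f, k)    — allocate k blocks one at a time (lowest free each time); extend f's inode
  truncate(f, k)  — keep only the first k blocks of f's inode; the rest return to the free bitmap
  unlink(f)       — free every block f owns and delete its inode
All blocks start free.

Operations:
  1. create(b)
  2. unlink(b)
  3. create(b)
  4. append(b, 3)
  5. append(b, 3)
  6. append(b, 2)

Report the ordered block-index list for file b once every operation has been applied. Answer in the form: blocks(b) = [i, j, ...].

blocks(b) = [0, 1, 2, 3, 4, 5, 6, 7, 8]

after create(b) → b:[0]  free=[F...........]
after unlink(b) →   free=[............]
after create(b) → b:[0]  free=[F...........]
after append(b, 3) → b:[0, 1, 2, 3]  free=[FFFF........]
after append(b, 3) → b:[0, 1, 2, 3, 4, 5, 6]  free=[FFFFFFF.....]
after append(b, 2) → b:[0, 1, 2, 3, 4, 5, 6, 7, 8]  free=[FFFFFFFFF...]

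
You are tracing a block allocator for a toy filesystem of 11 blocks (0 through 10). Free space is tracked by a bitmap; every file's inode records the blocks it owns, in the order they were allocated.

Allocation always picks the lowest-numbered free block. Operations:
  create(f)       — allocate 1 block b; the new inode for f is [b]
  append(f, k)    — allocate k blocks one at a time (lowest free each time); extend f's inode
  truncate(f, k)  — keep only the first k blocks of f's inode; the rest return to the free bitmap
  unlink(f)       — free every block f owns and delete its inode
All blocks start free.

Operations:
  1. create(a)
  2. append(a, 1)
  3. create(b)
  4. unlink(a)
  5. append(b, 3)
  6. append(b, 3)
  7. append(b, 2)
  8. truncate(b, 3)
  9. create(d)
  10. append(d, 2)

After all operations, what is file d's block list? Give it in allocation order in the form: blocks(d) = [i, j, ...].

blocks(d) = [3, 4, 5]

after create(a) → a:[0]  free=[F..........]
after append(a, 1) → a:[0, 1]  free=[FF.........]
after create(b) → a:[0, 1], b:[2]  free=[FFF........]
after unlink(a) → b:[2]  free=[..F........]
after append(b, 3) → b:[2, 0, 1, 3]  free=[FFFF.......]
after append(b, 3) → b:[2, 0, 1, 3, 4, 5, 6]  free=[FFFFFFF....]
after append(b, 2) → b:[2, 0, 1, 3, 4, 5, 6, 7, 8]  free=[FFFFFFFFF..]
after truncate(b, 3) → b:[2, 0, 1]  free=[FFF........]
after create(d) → b:[2, 0, 1], d:[3]  free=[FFFF.......]
after append(d, 2) → b:[2, 0, 1], d:[3, 4, 5]  free=[FFFFFF.....]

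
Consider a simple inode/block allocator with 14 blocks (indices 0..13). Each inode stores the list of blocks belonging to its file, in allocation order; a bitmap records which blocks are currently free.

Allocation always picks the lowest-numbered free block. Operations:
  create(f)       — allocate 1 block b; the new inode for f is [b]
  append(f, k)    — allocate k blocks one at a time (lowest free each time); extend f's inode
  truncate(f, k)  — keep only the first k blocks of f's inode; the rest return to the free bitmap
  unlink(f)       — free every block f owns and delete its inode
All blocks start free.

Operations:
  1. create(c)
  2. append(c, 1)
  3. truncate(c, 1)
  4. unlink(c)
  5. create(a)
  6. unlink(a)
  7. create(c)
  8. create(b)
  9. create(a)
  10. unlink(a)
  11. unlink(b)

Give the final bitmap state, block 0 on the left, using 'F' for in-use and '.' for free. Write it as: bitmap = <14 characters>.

  1. create(c)  ⇒  F.............  {c→[0]}
  2. append(c, 1)  ⇒  FF............  {c→[0, 1]}
  3. truncate(c, 1)  ⇒  F.............  {c→[0]}
  4. unlink(c)  ⇒  ..............  {}
  5. create(a)  ⇒  F.............  {a→[0]}
  6. unlink(a)  ⇒  ..............  {}
  7. create(c)  ⇒  F.............  {c→[0]}
  8. create(b)  ⇒  FF............  {b→[1]; c→[0]}
  9. create(a)  ⇒  FFF...........  {a→[2]; b→[1]; c→[0]}
  10. unlink(a)  ⇒  FF............  {b→[1]; c→[0]}
  11. unlink(b)  ⇒  F.............  {c→[0]}

bitmap = F.............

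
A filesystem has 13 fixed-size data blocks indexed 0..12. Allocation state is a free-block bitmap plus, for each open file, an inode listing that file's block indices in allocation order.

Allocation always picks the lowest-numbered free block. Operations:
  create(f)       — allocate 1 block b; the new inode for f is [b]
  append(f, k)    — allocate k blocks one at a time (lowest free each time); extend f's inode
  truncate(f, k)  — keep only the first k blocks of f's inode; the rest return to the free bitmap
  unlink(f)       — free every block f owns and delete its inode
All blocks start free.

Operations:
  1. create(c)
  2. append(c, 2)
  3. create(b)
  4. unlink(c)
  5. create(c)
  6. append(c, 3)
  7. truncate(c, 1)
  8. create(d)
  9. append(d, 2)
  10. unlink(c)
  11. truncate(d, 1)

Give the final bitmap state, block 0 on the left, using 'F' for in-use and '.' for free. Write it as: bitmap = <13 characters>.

after create(c) → c:[0]  free=[F............]
after append(c, 2) → c:[0, 1, 2]  free=[FFF..........]
after create(b) → b:[3], c:[0, 1, 2]  free=[FFFF.........]
after unlink(c) → b:[3]  free=[...F.........]
after create(c) → b:[3], c:[0]  free=[F..F.........]
after append(c, 3) → b:[3], c:[0, 1, 2, 4]  free=[FFFFF........]
after truncate(c, 1) → b:[3], c:[0]  free=[F..F.........]
after create(d) → b:[3], c:[0], d:[1]  free=[FF.F.........]
after append(d, 2) → b:[3], c:[0], d:[1, 2, 4]  free=[FFFFF........]
after unlink(c) → b:[3], d:[1, 2, 4]  free=[.FFFF........]
after truncate(d, 1) → b:[3], d:[1]  free=[.F.F.........]

bitmap = .F.F.........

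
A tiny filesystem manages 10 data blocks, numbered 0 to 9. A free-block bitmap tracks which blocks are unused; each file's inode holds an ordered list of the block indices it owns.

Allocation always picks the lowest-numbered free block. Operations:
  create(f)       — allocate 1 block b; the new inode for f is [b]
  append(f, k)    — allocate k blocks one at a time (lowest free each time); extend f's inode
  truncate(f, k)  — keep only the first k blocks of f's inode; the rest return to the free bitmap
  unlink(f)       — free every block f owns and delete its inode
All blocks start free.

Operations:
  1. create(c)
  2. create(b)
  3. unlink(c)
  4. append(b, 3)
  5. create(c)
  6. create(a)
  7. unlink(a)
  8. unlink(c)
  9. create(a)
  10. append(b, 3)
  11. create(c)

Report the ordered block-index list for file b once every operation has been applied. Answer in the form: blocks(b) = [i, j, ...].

create(c): bitmap=F......... | c=[0]
create(b): bitmap=FF........ | b=[1] c=[0]
unlink(c): bitmap=.F........ | b=[1]
append(b, 3): bitmap=FFFF...... | b=[1, 0, 2, 3]
create(c): bitmap=FFFFF..... | b=[1, 0, 2, 3] c=[4]
create(a): bitmap=FFFFFF.... | a=[5] b=[1, 0, 2, 3] c=[4]
unlink(a): bitmap=FFFFF..... | b=[1, 0, 2, 3] c=[4]
unlink(c): bitmap=FFFF...... | b=[1, 0, 2, 3]
create(a): bitmap=FFFFF..... | a=[4] b=[1, 0, 2, 3]
append(b, 3): bitmap=FFFFFFFF.. | a=[4] b=[1, 0, 2, 3, 5, 6, 7]
create(c): bitmap=FFFFFFFFF. | a=[4] b=[1, 0, 2, 3, 5, 6, 7] c=[8]

blocks(b) = [1, 0, 2, 3, 5, 6, 7]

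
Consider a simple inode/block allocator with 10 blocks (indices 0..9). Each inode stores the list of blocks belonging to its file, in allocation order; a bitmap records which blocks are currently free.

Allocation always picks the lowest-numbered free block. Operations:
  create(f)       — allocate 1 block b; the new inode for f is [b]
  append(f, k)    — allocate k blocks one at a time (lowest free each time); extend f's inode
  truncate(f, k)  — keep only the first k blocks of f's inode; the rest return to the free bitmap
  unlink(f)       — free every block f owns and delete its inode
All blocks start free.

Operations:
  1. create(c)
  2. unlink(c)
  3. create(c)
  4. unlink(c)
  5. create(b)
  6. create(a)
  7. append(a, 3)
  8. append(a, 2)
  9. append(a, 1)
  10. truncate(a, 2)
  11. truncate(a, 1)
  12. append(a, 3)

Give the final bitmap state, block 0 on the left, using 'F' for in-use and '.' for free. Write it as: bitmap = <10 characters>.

  1. create(c)  ⇒  F.........  {c→[0]}
  2. unlink(c)  ⇒  ..........  {}
  3. create(c)  ⇒  F.........  {c→[0]}
  4. unlink(c)  ⇒  ..........  {}
  5. create(b)  ⇒  F.........  {b→[0]}
  6. create(a)  ⇒  FF........  {a→[1]; b→[0]}
  7. append(a, 3)  ⇒  FFFFF.....  {a→[1, 2, 3, 4]; b→[0]}
  8. append(a, 2)  ⇒  FFFFFFF...  {a→[1, 2, 3, 4, 5, 6]; b→[0]}
  9. append(a, 1)  ⇒  FFFFFFFF..  {a→[1, 2, 3, 4, 5, 6, 7]; b→[0]}
  10. truncate(a, 2)  ⇒  FFF.......  {a→[1, 2]; b→[0]}
  11. truncate(a, 1)  ⇒  FF........  {a→[1]; b→[0]}
  12. append(a, 3)  ⇒  FFFFF.....  {a→[1, 2, 3, 4]; b→[0]}

bitmap = FFFFF.....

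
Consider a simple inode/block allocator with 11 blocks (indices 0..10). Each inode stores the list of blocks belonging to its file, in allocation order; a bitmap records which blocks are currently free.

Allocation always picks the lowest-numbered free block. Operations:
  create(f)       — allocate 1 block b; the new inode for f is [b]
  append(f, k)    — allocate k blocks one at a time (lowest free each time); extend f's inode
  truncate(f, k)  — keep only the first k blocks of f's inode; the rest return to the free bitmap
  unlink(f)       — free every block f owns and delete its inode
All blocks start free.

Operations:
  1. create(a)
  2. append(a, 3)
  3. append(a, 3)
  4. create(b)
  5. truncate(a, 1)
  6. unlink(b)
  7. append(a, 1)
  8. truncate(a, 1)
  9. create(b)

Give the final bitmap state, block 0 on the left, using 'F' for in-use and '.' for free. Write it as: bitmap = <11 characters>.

[1] create(a) — a=0 (map F..........)
[2] append(a, 3) — a=0,1,2,3 (map FFFF.......)
[3] append(a, 3) — a=0,1,2,3,4,5,6 (map FFFFFFF....)
[4] create(b) — a=0,1,2,3,4,5,6 b=7 (map FFFFFFFF...)
[5] truncate(a, 1) — a=0 b=7 (map F......F...)
[6] unlink(b) — a=0 (map F..........)
[7] append(a, 1) — a=0,1 (map FF.........)
[8] truncate(a, 1) — a=0 (map F..........)
[9] create(b) — a=0 b=1 (map FF.........)

bitmap = FF.........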